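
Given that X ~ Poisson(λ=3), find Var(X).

For X ~ Poisson(λ=3):
Var(X) = 3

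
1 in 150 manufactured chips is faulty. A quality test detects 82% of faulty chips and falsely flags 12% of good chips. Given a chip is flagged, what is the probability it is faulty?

Let D = the rare event, + = positive/flagged.
P(D) = 1/150
P(+|D) = 82/100 = 41/50
P(+|D') = 12/100 = 3/25
P(+) = P(+|D)P(D) + P(+|D')P(D')
     = \frac{41}{50} × \frac{1}{150} + \frac{3}{25} × \frac{149}{150}
     = \frac{187}{1500}
P(D|+) = P(+|D)P(D)/P(+) = \frac{41}{935}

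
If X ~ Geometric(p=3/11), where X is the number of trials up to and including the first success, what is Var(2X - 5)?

For X ~ Geometric(p=3/11), where X is the number of trials up to and including the first success:
Var(X) = \frac{88}{9}
Var(2X - 5) = (2)² × Var(X) = 4 × \frac{88}{9} = \frac{352}{9}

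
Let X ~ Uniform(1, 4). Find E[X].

For X ~ Uniform(1, 4), the expected value is:
E[X] = \frac{5}{2}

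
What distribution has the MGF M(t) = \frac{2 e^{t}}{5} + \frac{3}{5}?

The MGF M(t) = \frac{2 e^{t}}{5} + \frac{3}{5} is the standard form for the Bernoulli distribution.
Comparing with the known MGF formula identifies: Bernoulli(p=2/5)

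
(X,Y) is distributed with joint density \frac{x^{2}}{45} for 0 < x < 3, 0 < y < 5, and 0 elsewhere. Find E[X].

f_X(x) = ∫_0^5 \frac{x^{2}}{45} dy = \frac{x^{2}}{9}
E[X] = ∫_0^3 x × (\frac{x^{2}}{9}) dx = \frac{9}{4}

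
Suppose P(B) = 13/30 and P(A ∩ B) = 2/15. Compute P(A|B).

P(A|B) = P(A ∩ B) / P(B)
= (2/15) / (13/30)
= 4/13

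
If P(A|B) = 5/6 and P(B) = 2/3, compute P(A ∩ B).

By definition, P(A|B) = P(A ∩ B) / P(B)
So P(A ∩ B) = P(A|B) × P(B)
= 5/6 × 2/3
= 5/9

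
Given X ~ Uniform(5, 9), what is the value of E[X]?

For X ~ Uniform(5, 9), the expected value is:
E[X] = 7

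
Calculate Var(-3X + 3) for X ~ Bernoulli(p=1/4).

For X ~ Bernoulli(p=1/4):
Var(X) = \frac{3}{16}
Var(-3X + 3) = (-3)² × Var(X) = 9 × \frac{3}{16} = \frac{27}{16}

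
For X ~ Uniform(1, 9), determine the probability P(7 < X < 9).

P(7 < X < 9) = ∫_{7}^{9} f(x) dx
where f(x) = \frac{1}{8}
= \frac{1}{4}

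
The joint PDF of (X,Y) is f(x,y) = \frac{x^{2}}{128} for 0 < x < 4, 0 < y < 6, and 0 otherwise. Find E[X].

f_X(x) = ∫_0^6 \frac{x^{2}}{128} dy = \frac{3 x^{2}}{64}
E[X] = ∫_0^4 x × (\frac{3 x^{2}}{64}) dx = 3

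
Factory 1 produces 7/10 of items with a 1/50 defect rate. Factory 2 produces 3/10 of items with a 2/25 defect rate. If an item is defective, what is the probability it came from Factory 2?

Using Bayes' theorem:
P(F1) = 7/10, P(D|F1) = 1/50
P(F2) = 3/10, P(D|F2) = 2/25
P(D) = P(D|F1)P(F1) + P(D|F2)P(F2)
     = \frac{19}{500}
P(F2|D) = P(D|F2)P(F2) / P(D)
= \frac{12}{19}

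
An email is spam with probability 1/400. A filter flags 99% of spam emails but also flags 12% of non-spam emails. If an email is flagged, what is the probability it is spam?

Let D = the rare event, + = positive/flagged.
P(D) = 1/400
P(+|D) = 99/100
P(+|D') = 12/100 = 3/25
P(+) = P(+|D)P(D) + P(+|D')P(D')
     = \frac{99}{100} × \frac{1}{400} + \frac{3}{25} × \frac{399}{400}
     = \frac{4887}{40000}
P(D|+) = P(+|D)P(D)/P(+) = \frac{11}{543}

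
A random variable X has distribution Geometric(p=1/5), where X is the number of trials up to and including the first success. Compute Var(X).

For X ~ Geometric(p=1/5), where X is the number of trials up to and including the first success:
Var(X) = 20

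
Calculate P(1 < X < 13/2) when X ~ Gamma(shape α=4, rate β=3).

P(1 < X < 13/2) = ∫_{1}^{13/2} f(x) dx
where f(x) = \frac{27 x^{3} e^{- 3 x}}{2}
= - \frac{23143}{16 e^{\frac{39}{2}}} + \frac{13}{e^{3}}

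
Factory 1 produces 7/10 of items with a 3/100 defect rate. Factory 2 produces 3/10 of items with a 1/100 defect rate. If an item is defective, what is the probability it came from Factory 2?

Using Bayes' theorem:
P(F1) = 7/10, P(D|F1) = 3/100
P(F2) = 3/10, P(D|F2) = 1/100
P(D) = P(D|F1)P(F1) + P(D|F2)P(F2)
     = \frac{3}{125}
P(F2|D) = P(D|F2)P(F2) / P(D)
= \frac{1}{8}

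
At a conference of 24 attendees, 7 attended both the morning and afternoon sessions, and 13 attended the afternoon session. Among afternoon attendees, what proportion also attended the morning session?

P(A ∩ B) = 7/24
P(B) = 13/24
P(A|B) = P(A ∩ B) / P(B) = (7/24) / (13/24) = 7/13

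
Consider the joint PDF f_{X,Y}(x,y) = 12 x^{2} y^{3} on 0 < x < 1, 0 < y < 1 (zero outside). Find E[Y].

E[Y] = ∫_0^1 ∫_0^1 y × f(x,y) dx dy
= \frac{4}{5}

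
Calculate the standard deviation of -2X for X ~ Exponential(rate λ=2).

For X ~ Exponential(rate λ=2):
Var(X) = \frac{1}{4}
SD(X) = √(Var(X)) = √(\frac{1}{4}) = \frac{1}{2}
SD(-2X) = |-2| × SD(X) = 2 × \frac{1}{2} = 1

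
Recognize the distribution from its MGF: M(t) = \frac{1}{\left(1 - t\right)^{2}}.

The MGF M(t) = \frac{1}{\left(1 - t\right)^{2}} is the standard form for the Gamma distribution.
Comparing with the known MGF formula identifies: Gamma(shape α=2, rate β=1)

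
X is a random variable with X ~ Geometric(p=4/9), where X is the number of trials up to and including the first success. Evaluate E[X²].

Using the identity E[X²] = Var(X) + (E[X])²:
E[X] = \frac{9}{4}
Var(X) = \frac{45}{16}
E[X²] = \frac{45}{16} + (\frac{9}{4})²
= \frac{63}{8}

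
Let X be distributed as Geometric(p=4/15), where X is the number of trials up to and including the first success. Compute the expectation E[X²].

Using the identity E[X²] = Var(X) + (E[X])²:
E[X] = \frac{15}{4}
Var(X) = \frac{165}{16}
E[X²] = \frac{165}{16} + (\frac{15}{4})²
= \frac{195}{8}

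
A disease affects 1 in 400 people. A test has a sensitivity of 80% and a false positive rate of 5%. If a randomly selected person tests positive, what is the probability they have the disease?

Let D = the rare event, + = positive/flagged.
P(D) = 1/400
P(+|D) = 80/100 = 4/5
P(+|D') = 5/100 = 1/20
P(+) = P(+|D)P(D) + P(+|D')P(D')
     = \frac{4}{5} × \frac{1}{400} + \frac{1}{20} × \frac{399}{400}
     = \frac{83}{1600}
P(D|+) = P(+|D)P(D)/P(+) = \frac{16}{415}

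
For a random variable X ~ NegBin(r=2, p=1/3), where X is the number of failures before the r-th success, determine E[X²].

Using the identity E[X²] = Var(X) + (E[X])²:
E[X] = 4
Var(X) = 12
E[X²] = 12 + (4)²
= 28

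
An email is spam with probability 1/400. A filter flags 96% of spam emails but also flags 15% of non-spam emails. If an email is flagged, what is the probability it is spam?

Let D = the rare event, + = positive/flagged.
P(D) = 1/400
P(+|D) = 96/100 = 24/25
P(+|D') = 15/100 = 3/20
P(+) = P(+|D)P(D) + P(+|D')P(D')
     = \frac{24}{25} × \frac{1}{400} + \frac{3}{20} × \frac{399}{400}
     = \frac{6081}{40000}
P(D|+) = P(+|D)P(D)/P(+) = \frac{32}{2027}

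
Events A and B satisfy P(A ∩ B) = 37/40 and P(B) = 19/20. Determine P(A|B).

P(A|B) = P(A ∩ B) / P(B)
= (37/40) / (19/20)
= 37/38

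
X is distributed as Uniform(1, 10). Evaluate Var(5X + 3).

For X ~ Uniform(1, 10):
Var(X) = \frac{27}{4}
Var(5X + 3) = (5)² × Var(X) = 25 × \frac{27}{4} = \frac{675}{4}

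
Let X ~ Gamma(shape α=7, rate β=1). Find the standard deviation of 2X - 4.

For X ~ Gamma(shape α=7, rate β=1):
Var(X) = 7
SD(X) = √(Var(X)) = √(7) = \sqrt{7}
SD(2X - 4) = |2| × SD(X) = 2 × \sqrt{7} = 2 \sqrt{7}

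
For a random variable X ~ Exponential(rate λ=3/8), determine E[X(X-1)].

E[X(X-1)] = E[X² - X] = E[X²] - E[X]
E[X] = \frac{8}{3}
E[X²] = Var(X) + (E[X])² = \frac{64}{9} + (\frac{8}{3})² = \frac{128}{9}
E[X(X-1)] = \frac{128}{9} - \frac{8}{3} = \frac{104}{9}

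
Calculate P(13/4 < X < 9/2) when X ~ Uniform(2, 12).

P(13/4 < X < 9/2) = ∫_{13/4}^{9/2} f(x) dx
where f(x) = \frac{1}{10}
= \frac{1}{8}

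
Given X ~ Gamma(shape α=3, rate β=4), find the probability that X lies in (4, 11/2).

P(4 < X < 11/2) = ∫_{4}^{11/2} f(x) dx
where f(x) = 32 x^{2} e^{- 4 x}
= \frac{5 \left(-53 + 29 e^{6}\right)}{e^{22}}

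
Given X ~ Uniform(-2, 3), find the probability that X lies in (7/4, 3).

P(7/4 < X < 3) = ∫_{7/4}^{3} f(x) dx
where f(x) = \frac{1}{5}
= \frac{1}{4}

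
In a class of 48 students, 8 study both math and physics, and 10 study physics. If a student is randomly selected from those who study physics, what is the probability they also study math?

P(A ∩ B) = 8/48 = 1/6
P(B) = 10/48 = 5/24
P(A|B) = P(A ∩ B) / P(B) = (1/6) / (5/24) = 4/5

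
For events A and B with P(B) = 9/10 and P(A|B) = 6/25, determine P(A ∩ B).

By definition, P(A|B) = P(A ∩ B) / P(B)
So P(A ∩ B) = P(A|B) × P(B)
= 6/25 × 9/10
= 27/125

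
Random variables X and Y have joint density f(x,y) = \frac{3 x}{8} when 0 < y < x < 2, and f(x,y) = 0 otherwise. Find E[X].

f_X(x) = ∫_0^x \frac{3 x}{8} dy = \frac{3 x^{2}}{8}
E[X] = ∫_0^2 x × (\frac{3 x^{2}}{8}) dx = \frac{3}{2}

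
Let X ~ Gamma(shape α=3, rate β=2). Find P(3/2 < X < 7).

P(3/2 < X < 7) = ∫_{3/2}^{7} f(x) dx
where f(x) = 4 x^{2} e^{- 2 x}
= \frac{-226 + 17 e^{11}}{2 e^{14}}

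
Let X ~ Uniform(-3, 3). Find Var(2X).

For X ~ Uniform(-3, 3):
Var(X) = 3
Var(2X) = (2)² × Var(X) = 4 × 3 = 12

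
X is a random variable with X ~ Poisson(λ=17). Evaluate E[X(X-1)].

E[X(X-1)] = E[X² - X] = E[X²] - E[X]
E[X] = 17
E[X²] = Var(X) + (E[X])² = 17 + (17)² = 306
E[X(X-1)] = 306 - 17 = 289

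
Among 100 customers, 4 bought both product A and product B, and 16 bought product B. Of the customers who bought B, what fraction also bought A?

P(A ∩ B) = 4/100 = 1/25
P(B) = 16/100 = 4/25
P(A|B) = P(A ∩ B) / P(B) = (1/25) / (4/25) = 1/4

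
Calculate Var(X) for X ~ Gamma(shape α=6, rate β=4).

For X ~ Gamma(shape α=6, rate β=4):
Var(X) = \frac{3}{8}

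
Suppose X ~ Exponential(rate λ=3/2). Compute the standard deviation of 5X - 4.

For X ~ Exponential(rate λ=3/2):
Var(X) = \frac{4}{9}
SD(X) = √(Var(X)) = √(\frac{4}{9}) = \frac{2}{3}
SD(5X - 4) = |5| × SD(X) = 5 × \frac{2}{3} = \frac{10}{3}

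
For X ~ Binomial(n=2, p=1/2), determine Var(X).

For X ~ Binomial(n=2, p=1/2):
Var(X) = \frac{1}{2}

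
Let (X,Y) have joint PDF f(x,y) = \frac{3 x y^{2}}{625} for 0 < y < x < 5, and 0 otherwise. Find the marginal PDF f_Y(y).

f_Y(y) = ∫_y^5 \frac{3 x y^{2}}{625} dx = \frac{3 y^{2} \left(25 - y^{2}\right)}{1250}
for 0 < y < 5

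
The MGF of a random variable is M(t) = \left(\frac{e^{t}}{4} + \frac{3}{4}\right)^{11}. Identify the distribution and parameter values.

The MGF M(t) = \left(\frac{e^{t}}{4} + \frac{3}{4}\right)^{11} is the standard form for the Binomial distribution.
Comparing with the known MGF formula identifies: Binomial(n=11, p=1/4)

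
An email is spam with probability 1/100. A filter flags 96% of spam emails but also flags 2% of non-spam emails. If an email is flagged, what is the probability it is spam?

Let D = the rare event, + = positive/flagged.
P(D) = 1/100
P(+|D) = 96/100 = 24/25
P(+|D') = 2/100 = 1/50
P(+) = P(+|D)P(D) + P(+|D')P(D')
     = \frac{24}{25} × \frac{1}{100} + \frac{1}{50} × \frac{99}{100}
     = \frac{147}{5000}
P(D|+) = P(+|D)P(D)/P(+) = \frac{16}{49}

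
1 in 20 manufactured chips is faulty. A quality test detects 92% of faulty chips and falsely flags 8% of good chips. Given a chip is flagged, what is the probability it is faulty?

Let D = the rare event, + = positive/flagged.
P(D) = 1/20
P(+|D) = 92/100 = 23/25
P(+|D') = 8/100 = 2/25
P(+) = P(+|D)P(D) + P(+|D')P(D')
     = \frac{23}{25} × \frac{1}{20} + \frac{2}{25} × \frac{19}{20}
     = \frac{61}{500}
P(D|+) = P(+|D)P(D)/P(+) = \frac{23}{61}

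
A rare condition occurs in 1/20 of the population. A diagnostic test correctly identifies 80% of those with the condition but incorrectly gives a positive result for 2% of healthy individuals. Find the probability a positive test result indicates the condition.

Let D = the rare event, + = positive/flagged.
P(D) = 1/20
P(+|D) = 80/100 = 4/5
P(+|D') = 2/100 = 1/50
P(+) = P(+|D)P(D) + P(+|D')P(D')
     = \frac{4}{5} × \frac{1}{20} + \frac{1}{50} × \frac{19}{20}
     = \frac{59}{1000}
P(D|+) = P(+|D)P(D)/P(+) = \frac{40}{59}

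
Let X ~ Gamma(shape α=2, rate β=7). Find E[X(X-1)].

E[X(X-1)] = E[X² - X] = E[X²] - E[X]
E[X] = \frac{2}{7}
E[X²] = Var(X) + (E[X])² = \frac{2}{49} + (\frac{2}{7})² = \frac{6}{49}
E[X(X-1)] = \frac{6}{49} - \frac{2}{7} = - \frac{8}{49}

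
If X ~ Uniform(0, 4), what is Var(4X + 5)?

For X ~ Uniform(0, 4):
Var(X) = \frac{4}{3}
Var(4X + 5) = (4)² × Var(X) = 16 × \frac{4}{3} = \frac{64}{3}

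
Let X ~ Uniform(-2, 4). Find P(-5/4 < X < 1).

P(-5/4 < X < 1) = ∫_{-5/4}^{1} f(x) dx
where f(x) = \frac{1}{6}
= \frac{3}{8}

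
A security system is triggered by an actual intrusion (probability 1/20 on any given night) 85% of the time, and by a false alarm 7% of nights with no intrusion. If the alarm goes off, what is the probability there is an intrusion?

Let D = the rare event, + = positive/flagged.
P(D) = 1/20
P(+|D) = 85/100 = 17/20
P(+|D') = 7/100
P(+) = P(+|D)P(D) + P(+|D')P(D')
     = \frac{17}{20} × \frac{1}{20} + \frac{7}{100} × \frac{19}{20}
     = \frac{109}{1000}
P(D|+) = P(+|D)P(D)/P(+) = \frac{85}{218}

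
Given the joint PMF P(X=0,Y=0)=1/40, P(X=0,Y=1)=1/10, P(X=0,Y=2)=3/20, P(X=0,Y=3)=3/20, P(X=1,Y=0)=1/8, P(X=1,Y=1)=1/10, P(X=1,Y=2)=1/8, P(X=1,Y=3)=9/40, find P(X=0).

P(X=0) = P(X=0,Y=0) + P(X=0,Y=1) + P(X=0,Y=2) + P(X=0,Y=3)
= 1/40 + 1/10 + 3/20 + 3/20
= 17/40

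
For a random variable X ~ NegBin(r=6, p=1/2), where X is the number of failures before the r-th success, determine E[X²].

Using the identity E[X²] = Var(X) + (E[X])²:
E[X] = 6
Var(X) = 12
E[X²] = 12 + (6)²
= 48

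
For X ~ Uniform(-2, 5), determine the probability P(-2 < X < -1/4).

P(-2 < X < -1/4) = ∫_{-2}^{-1/4} f(x) dx
where f(x) = \frac{1}{7}
= \frac{1}{4}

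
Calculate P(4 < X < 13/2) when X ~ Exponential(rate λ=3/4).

P(4 < X < 13/2) = ∫_{4}^{13/2} f(x) dx
where f(x) = \frac{3 e^{- \frac{3 x}{4}}}{4}
= - \frac{1}{e^{\frac{39}{8}}} + e^{-3}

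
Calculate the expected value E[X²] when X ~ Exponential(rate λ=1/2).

Using the identity E[X²] = Var(X) + (E[X])²:
E[X] = 2
Var(X) = 4
E[X²] = 4 + (2)²
= 8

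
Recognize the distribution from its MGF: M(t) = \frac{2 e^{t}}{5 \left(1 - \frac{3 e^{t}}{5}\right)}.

The MGF M(t) = \frac{2 e^{t}}{5 \left(1 - \frac{3 e^{t}}{5}\right)} is the standard form for the Geometric distribution.
Comparing with the known MGF formula identifies: Geometric(p=2/5), X = trial number of first success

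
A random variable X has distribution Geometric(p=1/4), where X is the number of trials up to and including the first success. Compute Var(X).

For X ~ Geometric(p=1/4), where X is the number of trials up to and including the first success:
Var(X) = 12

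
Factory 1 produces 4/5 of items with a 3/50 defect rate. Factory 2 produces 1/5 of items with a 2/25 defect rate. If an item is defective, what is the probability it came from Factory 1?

Using Bayes' theorem:
P(F1) = 4/5, P(D|F1) = 3/50
P(F2) = 1/5, P(D|F2) = 2/25
P(D) = P(D|F1)P(F1) + P(D|F2)P(F2)
     = \frac{8}{125}
P(F1|D) = P(D|F1)P(F1) / P(D)
= \frac{3}{4}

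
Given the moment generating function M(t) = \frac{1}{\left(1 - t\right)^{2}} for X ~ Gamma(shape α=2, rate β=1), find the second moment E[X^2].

To find E[X^2], compute M^(2)(0):
M^(1)(t) = \frac{2}{\left(1 - t\right)^{3}}
M^(2)(t) = \frac{6}{\left(1 - t\right)^{4}}
M^(2)(0) = 6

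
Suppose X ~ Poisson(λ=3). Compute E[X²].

Using the identity E[X²] = Var(X) + (E[X])²:
E[X] = 3
Var(X) = 3
E[X²] = 3 + (3)²
= 12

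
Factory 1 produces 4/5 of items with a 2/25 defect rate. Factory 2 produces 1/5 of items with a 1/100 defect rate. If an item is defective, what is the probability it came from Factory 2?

Using Bayes' theorem:
P(F1) = 4/5, P(D|F1) = 2/25
P(F2) = 1/5, P(D|F2) = 1/100
P(D) = P(D|F1)P(F1) + P(D|F2)P(F2)
     = \frac{33}{500}
P(F2|D) = P(D|F2)P(F2) / P(D)
= \frac{1}{33}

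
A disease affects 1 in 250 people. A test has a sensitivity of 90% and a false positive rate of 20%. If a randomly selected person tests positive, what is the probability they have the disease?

Let D = the rare event, + = positive/flagged.
P(D) = 1/250
P(+|D) = 90/100 = 9/10
P(+|D') = 20/100 = 1/5
P(+) = P(+|D)P(D) + P(+|D')P(D')
     = \frac{9}{10} × \frac{1}{250} + \frac{1}{5} × \frac{249}{250}
     = \frac{507}{2500}
P(D|+) = P(+|D)P(D)/P(+) = \frac{3}{169}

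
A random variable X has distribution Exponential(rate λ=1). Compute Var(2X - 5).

For X ~ Exponential(rate λ=1):
Var(X) = 1
Var(2X - 5) = (2)² × Var(X) = 4 × 1 = 4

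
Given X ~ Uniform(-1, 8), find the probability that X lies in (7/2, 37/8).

P(7/2 < X < 37/8) = ∫_{7/2}^{37/8} f(x) dx
where f(x) = \frac{1}{9}
= \frac{1}{8}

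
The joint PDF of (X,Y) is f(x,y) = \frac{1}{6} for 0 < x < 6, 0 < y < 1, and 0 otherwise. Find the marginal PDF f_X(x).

f_X(x) = ∫_0^1 f(x,y) dy
= ∫_0^1 \frac{1}{6} dy
= \frac{1}{6} for 0 < x < 6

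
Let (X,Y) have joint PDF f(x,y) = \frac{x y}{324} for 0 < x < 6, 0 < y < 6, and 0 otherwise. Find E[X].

f_X(x) = ∫_0^6 \frac{x y}{324} dy = \frac{x}{18}
E[X] = ∫_0^6 x × (\frac{x}{18}) dx = 4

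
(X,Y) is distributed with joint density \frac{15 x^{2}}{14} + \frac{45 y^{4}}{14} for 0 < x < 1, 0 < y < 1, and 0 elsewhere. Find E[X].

E[X] = ∫_0^1 ∫_0^1 x × f(x,y) dy dx
= ∫_0^1 ∫_0^1 x × (\frac{15 x^{2}}{14} + \frac{45 y^{4}}{14}) dy dx
= \frac{33}{56}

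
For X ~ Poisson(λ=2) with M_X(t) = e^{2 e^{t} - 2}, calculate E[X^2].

To find E[X^2], compute M^(2)(0):
M^(1)(t) = 2 e^{t} e^{2 e^{t} - 2}
M^(2)(t) = 4 e^{2 t} e^{2 e^{t} - 2} + 2 e^{t} e^{2 e^{t} - 2}
M^(2)(0) = 6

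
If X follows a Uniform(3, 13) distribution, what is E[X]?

For X ~ Uniform(3, 13), the expected value is:
E[X] = 8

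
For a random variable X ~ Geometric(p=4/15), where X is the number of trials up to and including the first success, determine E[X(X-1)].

E[X(X-1)] = E[X² - X] = E[X²] - E[X]
E[X] = \frac{15}{4}
E[X²] = Var(X) + (E[X])² = \frac{165}{16} + (\frac{15}{4})² = \frac{195}{8}
E[X(X-1)] = \frac{195}{8} - \frac{15}{4} = \frac{165}{8}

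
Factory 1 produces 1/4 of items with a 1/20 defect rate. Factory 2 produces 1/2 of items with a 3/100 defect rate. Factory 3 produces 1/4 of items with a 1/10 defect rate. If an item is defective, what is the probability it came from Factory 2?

Using Bayes' theorem:
P(F1) = 1/4, P(D|F1) = 1/20
P(F2) = 1/2, P(D|F2) = 3/100
P(F3) = 1/4, P(D|F3) = 1/10
P(D) = P(D|F1)P(F1) + P(D|F2)P(F2) + P(D|F3)P(F3)
     = \frac{21}{400}
P(F2|D) = P(D|F2)P(F2) / P(D)
= \frac{2}{7}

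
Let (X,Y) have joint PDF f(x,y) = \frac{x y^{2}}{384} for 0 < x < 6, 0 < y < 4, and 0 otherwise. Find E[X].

f_X(x) = ∫_0^4 \frac{x y^{2}}{384} dy = \frac{x}{18}
E[X] = ∫_0^6 x × (\frac{x}{18}) dx = 4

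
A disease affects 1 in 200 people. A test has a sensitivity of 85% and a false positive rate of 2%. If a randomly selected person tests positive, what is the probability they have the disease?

Let D = the rare event, + = positive/flagged.
P(D) = 1/200
P(+|D) = 85/100 = 17/20
P(+|D') = 2/100 = 1/50
P(+) = P(+|D)P(D) + P(+|D')P(D')
     = \frac{17}{20} × \frac{1}{200} + \frac{1}{50} × \frac{199}{200}
     = \frac{483}{20000}
P(D|+) = P(+|D)P(D)/P(+) = \frac{85}{483}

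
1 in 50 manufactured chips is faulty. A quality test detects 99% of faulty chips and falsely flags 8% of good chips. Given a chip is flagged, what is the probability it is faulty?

Let D = the rare event, + = positive/flagged.
P(D) = 1/50
P(+|D) = 99/100
P(+|D') = 8/100 = 2/25
P(+) = P(+|D)P(D) + P(+|D')P(D')
     = \frac{99}{100} × \frac{1}{50} + \frac{2}{25} × \frac{49}{50}
     = \frac{491}{5000}
P(D|+) = P(+|D)P(D)/P(+) = \frac{99}{491}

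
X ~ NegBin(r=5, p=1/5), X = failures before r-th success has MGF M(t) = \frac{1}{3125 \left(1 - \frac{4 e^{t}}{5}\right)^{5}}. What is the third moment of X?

To find E[X^3], compute M^(3)(0):
M^(1)(t) = \frac{4 e^{t}}{3125 \left(1 - \frac{4 e^{t}}{5}\right)^{6}}
M^(2)(t) = \frac{4 e^{t}}{3125 \left(1 - \frac{4 e^{t}}{5}\right)^{6}} + \frac{96 e^{2 t}}{15625 \left(1 - \frac{4 e^{t}}{5}\right)^{7}}
M^(3)(t) = \frac{4 e^{t}}{3125 \left(1 - \frac{4 e^{t}}{5}\right)^{6}} + \frac{288 e^{2 t}}{15625 \left(1 - \frac{4 e^{t}}{5}\right)^{7}} + \frac{2688 e^{3 t}}{78125 \left(1 - \frac{4 e^{t}}{5}\right)^{8}}
M^(3)(0) = 14900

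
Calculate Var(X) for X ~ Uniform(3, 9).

For X ~ Uniform(3, 9):
Var(X) = 3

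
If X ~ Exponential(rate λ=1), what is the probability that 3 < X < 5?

P(3 < X < 5) = ∫_{3}^{5} f(x) dx
where f(x) = e^{- x}
= - \frac{1 - e^{2}}{e^{5}}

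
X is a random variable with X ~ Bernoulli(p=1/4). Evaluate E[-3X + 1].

For X ~ Bernoulli(p=1/4):
E[X] = \frac{1}{4}
E[-3X + 1] = -3 × E[X] + 1 = \frac{1}{4}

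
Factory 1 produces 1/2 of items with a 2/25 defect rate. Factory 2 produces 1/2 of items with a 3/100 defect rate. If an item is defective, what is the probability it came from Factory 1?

Using Bayes' theorem:
P(F1) = 1/2, P(D|F1) = 2/25
P(F2) = 1/2, P(D|F2) = 3/100
P(D) = P(D|F1)P(F1) + P(D|F2)P(F2)
     = \frac{11}{200}
P(F1|D) = P(D|F1)P(F1) / P(D)
= \frac{8}{11}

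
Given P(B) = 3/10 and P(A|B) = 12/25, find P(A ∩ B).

By definition, P(A|B) = P(A ∩ B) / P(B)
So P(A ∩ B) = P(A|B) × P(B)
= 12/25 × 3/10
= 18/125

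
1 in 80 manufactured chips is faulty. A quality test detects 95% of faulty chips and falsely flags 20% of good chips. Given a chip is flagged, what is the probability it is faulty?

Let D = the rare event, + = positive/flagged.
P(D) = 1/80
P(+|D) = 95/100 = 19/20
P(+|D') = 20/100 = 1/5
P(+) = P(+|D)P(D) + P(+|D')P(D')
     = \frac{19}{20} × \frac{1}{80} + \frac{1}{5} × \frac{79}{80}
     = \frac{67}{320}
P(D|+) = P(+|D)P(D)/P(+) = \frac{19}{335}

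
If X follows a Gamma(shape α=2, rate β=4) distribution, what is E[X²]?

Using the identity E[X²] = Var(X) + (E[X])²:
E[X] = \frac{1}{2}
Var(X) = \frac{1}{8}
E[X²] = \frac{1}{8} + (\frac{1}{2})²
= \frac{3}{8}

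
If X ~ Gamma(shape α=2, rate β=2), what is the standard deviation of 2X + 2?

For X ~ Gamma(shape α=2, rate β=2):
Var(X) = \frac{1}{2}
SD(X) = √(Var(X)) = √(\frac{1}{2}) = \frac{\sqrt{2}}{2}
SD(2X + 2) = |2| × SD(X) = 2 × \frac{\sqrt{2}}{2} = \sqrt{2}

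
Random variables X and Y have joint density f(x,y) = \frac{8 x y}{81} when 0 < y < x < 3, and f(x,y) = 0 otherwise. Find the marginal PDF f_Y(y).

f_Y(y) = ∫_y^3 \frac{8 x y}{81} dx = \frac{4 y \left(9 - y^{2}\right)}{81}
for 0 < y < 3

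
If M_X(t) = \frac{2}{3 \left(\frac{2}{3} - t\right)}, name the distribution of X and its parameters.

The MGF M(t) = \frac{2}{3 \left(\frac{2}{3} - t\right)} is the standard form for the Exponential distribution.
Comparing with the known MGF formula identifies: Exponential(rate λ=2/3)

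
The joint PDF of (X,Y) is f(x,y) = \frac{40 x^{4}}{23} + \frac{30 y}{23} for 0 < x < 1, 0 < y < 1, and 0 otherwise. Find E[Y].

E[Y] = ∫_0^1 ∫_0^1 y × f(x,y) dx dy
= \frac{14}{23}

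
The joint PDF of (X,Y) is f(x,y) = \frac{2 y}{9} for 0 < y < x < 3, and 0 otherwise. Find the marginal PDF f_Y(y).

f_Y(y) = ∫_y^3 \frac{2 y}{9} dx = \frac{2 y \left(3 - y\right)}{9}
for 0 < y < 3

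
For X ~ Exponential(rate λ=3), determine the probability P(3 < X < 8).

P(3 < X < 8) = ∫_{3}^{8} f(x) dx
where f(x) = 3 e^{- 3 x}
= - \frac{1 - e^{15}}{e^{24}}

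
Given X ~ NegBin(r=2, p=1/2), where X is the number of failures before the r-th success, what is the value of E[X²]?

Using the identity E[X²] = Var(X) + (E[X])²:
E[X] = 2
Var(X) = 4
E[X²] = 4 + (2)²
= 8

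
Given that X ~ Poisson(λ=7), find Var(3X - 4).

For X ~ Poisson(λ=7):
Var(X) = 7
Var(3X - 4) = (3)² × Var(X) = 9 × 7 = 63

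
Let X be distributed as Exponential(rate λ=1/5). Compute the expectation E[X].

For X ~ Exponential(rate λ=1/5), the expected value is:
E[X] = 5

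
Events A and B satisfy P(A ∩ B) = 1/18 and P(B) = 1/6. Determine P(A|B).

P(A|B) = P(A ∩ B) / P(B)
= (1/18) / (1/6)
= 1/3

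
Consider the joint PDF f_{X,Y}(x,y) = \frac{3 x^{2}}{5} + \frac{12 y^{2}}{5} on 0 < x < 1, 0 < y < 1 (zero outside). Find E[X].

E[X] = ∫_0^1 ∫_0^1 x × f(x,y) dy dx
= ∫_0^1 ∫_0^1 x × (\frac{3 x^{2}}{5} + \frac{12 y^{2}}{5}) dy dx
= \frac{11}{20}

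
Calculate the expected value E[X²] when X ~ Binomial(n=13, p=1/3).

Using the identity E[X²] = Var(X) + (E[X])²:
E[X] = \frac{13}{3}
Var(X) = \frac{26}{9}
E[X²] = \frac{26}{9} + (\frac{13}{3})²
= \frac{65}{3}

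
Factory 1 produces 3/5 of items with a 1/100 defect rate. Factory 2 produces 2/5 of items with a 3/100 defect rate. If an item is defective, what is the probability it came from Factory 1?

Using Bayes' theorem:
P(F1) = 3/5, P(D|F1) = 1/100
P(F2) = 2/5, P(D|F2) = 3/100
P(D) = P(D|F1)P(F1) + P(D|F2)P(F2)
     = \frac{9}{500}
P(F1|D) = P(D|F1)P(F1) / P(D)
= \frac{1}{3}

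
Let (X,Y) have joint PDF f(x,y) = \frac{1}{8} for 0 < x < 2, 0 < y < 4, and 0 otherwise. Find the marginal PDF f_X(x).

f_X(x) = ∫_0^4 f(x,y) dy
= ∫_0^4 \frac{1}{8} dy
= \frac{1}{2} for 0 < x < 2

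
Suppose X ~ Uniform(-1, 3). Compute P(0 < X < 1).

P(0 < X < 1) = ∫_{0}^{1} f(x) dx
where f(x) = \frac{1}{4}
= \frac{1}{4}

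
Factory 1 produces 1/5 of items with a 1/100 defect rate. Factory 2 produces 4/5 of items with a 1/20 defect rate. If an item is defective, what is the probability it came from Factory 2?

Using Bayes' theorem:
P(F1) = 1/5, P(D|F1) = 1/100
P(F2) = 4/5, P(D|F2) = 1/20
P(D) = P(D|F1)P(F1) + P(D|F2)P(F2)
     = \frac{21}{500}
P(F2|D) = P(D|F2)P(F2) / P(D)
= \frac{20}{21}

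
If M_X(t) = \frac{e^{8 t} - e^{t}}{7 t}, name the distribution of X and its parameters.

The MGF M(t) = \frac{e^{8 t} - e^{t}}{7 t} is the standard form for the Uniform distribution.
Comparing with the known MGF formula identifies: Uniform(1, 8)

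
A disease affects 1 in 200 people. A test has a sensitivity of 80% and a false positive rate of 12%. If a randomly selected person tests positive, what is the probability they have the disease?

Let D = the rare event, + = positive/flagged.
P(D) = 1/200
P(+|D) = 80/100 = 4/5
P(+|D') = 12/100 = 3/25
P(+) = P(+|D)P(D) + P(+|D')P(D')
     = \frac{4}{5} × \frac{1}{200} + \frac{3}{25} × \frac{199}{200}
     = \frac{617}{5000}
P(D|+) = P(+|D)P(D)/P(+) = \frac{20}{617}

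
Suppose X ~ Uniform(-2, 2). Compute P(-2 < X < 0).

P(-2 < X < 0) = ∫_{-2}^{0} f(x) dx
where f(x) = \frac{1}{4}
= \frac{1}{2}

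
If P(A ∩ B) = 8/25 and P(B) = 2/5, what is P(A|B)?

P(A|B) = P(A ∩ B) / P(B)
= (8/25) / (2/5)
= 4/5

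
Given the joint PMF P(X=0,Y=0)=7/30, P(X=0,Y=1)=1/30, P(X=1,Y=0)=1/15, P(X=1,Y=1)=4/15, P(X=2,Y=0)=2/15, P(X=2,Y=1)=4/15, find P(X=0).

P(X=0) = P(X=0,Y=0) + P(X=0,Y=1)
= 7/30 + 1/30
= 4/15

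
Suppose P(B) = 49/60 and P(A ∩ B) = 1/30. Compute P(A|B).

P(A|B) = P(A ∩ B) / P(B)
= (1/30) / (49/60)
= 2/49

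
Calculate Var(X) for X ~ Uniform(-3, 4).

For X ~ Uniform(-3, 4):
Var(X) = \frac{49}{12}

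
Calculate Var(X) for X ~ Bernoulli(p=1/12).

For X ~ Bernoulli(p=1/12):
Var(X) = \frac{11}{144}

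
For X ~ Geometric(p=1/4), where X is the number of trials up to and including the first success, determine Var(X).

For X ~ Geometric(p=1/4), where X is the number of trials up to and including the first success:
Var(X) = 12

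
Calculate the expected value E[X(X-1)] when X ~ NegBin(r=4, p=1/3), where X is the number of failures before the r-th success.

E[X(X-1)] = E[X² - X] = E[X²] - E[X]
E[X] = 8
E[X²] = Var(X) + (E[X])² = 24 + (8)² = 88
E[X(X-1)] = 88 - 8 = 80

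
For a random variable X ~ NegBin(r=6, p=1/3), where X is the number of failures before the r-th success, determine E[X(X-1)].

E[X(X-1)] = E[X² - X] = E[X²] - E[X]
E[X] = 12
E[X²] = Var(X) + (E[X])² = 36 + (12)² = 180
E[X(X-1)] = 180 - 12 = 168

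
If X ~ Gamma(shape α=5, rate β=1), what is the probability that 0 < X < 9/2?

P(0 < X < 9/2) = ∫_{0}^{9/2} f(x) dx
where f(x) = \frac{x^{4} e^{- x}}{24}
= 1 - \frac{6131}{128 e^{\frac{9}{2}}}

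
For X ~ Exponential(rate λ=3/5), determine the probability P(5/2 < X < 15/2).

P(5/2 < X < 15/2) = ∫_{5/2}^{15/2} f(x) dx
where f(x) = \frac{3 e^{- \frac{3 x}{5}}}{5}
= - \frac{1 - e^{3}}{e^{\frac{9}{2}}}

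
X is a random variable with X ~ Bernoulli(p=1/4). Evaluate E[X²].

Using the identity E[X²] = Var(X) + (E[X])²:
E[X] = \frac{1}{4}
Var(X) = \frac{3}{16}
E[X²] = \frac{3}{16} + (\frac{1}{4})²
= \frac{1}{4}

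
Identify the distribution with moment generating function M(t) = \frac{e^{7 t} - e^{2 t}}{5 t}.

The MGF M(t) = \frac{e^{7 t} - e^{2 t}}{5 t} is the standard form for the Uniform distribution.
Comparing with the known MGF formula identifies: Uniform(2, 7)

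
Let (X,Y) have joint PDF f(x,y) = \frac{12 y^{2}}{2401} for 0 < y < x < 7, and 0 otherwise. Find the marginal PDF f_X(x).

f_X(x) = ∫_0^x \frac{12 y^{2}}{2401} dy = \frac{4 x^{3}}{2401}
for 0 < x < 7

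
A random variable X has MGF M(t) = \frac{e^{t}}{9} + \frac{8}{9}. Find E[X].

To find E[X], compute M^(1)(0):
M^(1)(t) = \frac{e^{t}}{9}
M^(1)(0) = \frac{1}{9}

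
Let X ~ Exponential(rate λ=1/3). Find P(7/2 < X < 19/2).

P(7/2 < X < 19/2) = ∫_{7/2}^{19/2} f(x) dx
where f(x) = \frac{e^{- \frac{x}{3}}}{3}
= - \frac{1 - e^{2}}{e^{\frac{19}{6}}}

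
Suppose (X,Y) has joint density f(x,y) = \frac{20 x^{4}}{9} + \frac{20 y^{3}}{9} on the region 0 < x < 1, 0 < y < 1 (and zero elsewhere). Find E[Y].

E[Y] = ∫_0^1 ∫_0^1 y × f(x,y) dx dy
= \frac{2}{3}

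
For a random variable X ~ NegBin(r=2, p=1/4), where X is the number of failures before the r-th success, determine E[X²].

Using the identity E[X²] = Var(X) + (E[X])²:
E[X] = 6
Var(X) = 24
E[X²] = 24 + (6)²
= 60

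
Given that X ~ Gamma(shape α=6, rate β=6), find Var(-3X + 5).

For X ~ Gamma(shape α=6, rate β=6):
Var(X) = \frac{1}{6}
Var(-3X + 5) = (-3)² × Var(X) = 9 × \frac{1}{6} = \frac{3}{2}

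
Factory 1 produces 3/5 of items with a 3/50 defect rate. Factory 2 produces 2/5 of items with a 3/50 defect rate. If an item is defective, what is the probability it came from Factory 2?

Using Bayes' theorem:
P(F1) = 3/5, P(D|F1) = 3/50
P(F2) = 2/5, P(D|F2) = 3/50
P(D) = P(D|F1)P(F1) + P(D|F2)P(F2)
     = \frac{3}{50}
P(F2|D) = P(D|F2)P(F2) / P(D)
= \frac{2}{5}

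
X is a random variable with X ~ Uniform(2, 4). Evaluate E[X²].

Using the identity E[X²] = Var(X) + (E[X])²:
E[X] = 3
Var(X) = \frac{1}{3}
E[X²] = \frac{1}{3} + (3)²
= \frac{28}{3}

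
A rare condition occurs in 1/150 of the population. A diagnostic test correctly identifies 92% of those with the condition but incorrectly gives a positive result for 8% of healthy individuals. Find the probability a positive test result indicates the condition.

Let D = the rare event, + = positive/flagged.
P(D) = 1/150
P(+|D) = 92/100 = 23/25
P(+|D') = 8/100 = 2/25
P(+) = P(+|D)P(D) + P(+|D')P(D')
     = \frac{23}{25} × \frac{1}{150} + \frac{2}{25} × \frac{149}{150}
     = \frac{107}{1250}
P(D|+) = P(+|D)P(D)/P(+) = \frac{23}{321}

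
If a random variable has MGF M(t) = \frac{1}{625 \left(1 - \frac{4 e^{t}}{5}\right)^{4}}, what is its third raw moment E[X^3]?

To find E[X^3], compute M^(3)(0):
M^(1)(t) = \frac{16 e^{t}}{3125 \left(1 - \frac{4 e^{t}}{5}\right)^{5}}
M^(2)(t) = \frac{16 e^{t}}{3125 \left(1 - \frac{4 e^{t}}{5}\right)^{5}} + \frac{64 e^{2 t}}{3125 \left(1 - \frac{4 e^{t}}{5}\right)^{6}}
M^(3)(t) = \frac{16 e^{t}}{3125 \left(1 - \frac{4 e^{t}}{5}\right)^{5}} + \frac{192 e^{2 t}}{3125 \left(1 - \frac{4 e^{t}}{5}\right)^{6}} + \frac{1536 e^{3 t}}{15625 \left(1 - \frac{4 e^{t}}{5}\right)^{7}}
M^(3)(0) = 8656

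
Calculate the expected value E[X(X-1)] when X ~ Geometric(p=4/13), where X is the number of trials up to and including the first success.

E[X(X-1)] = E[X² - X] = E[X²] - E[X]
E[X] = \frac{13}{4}
E[X²] = Var(X) + (E[X])² = \frac{117}{16} + (\frac{13}{4})² = \frac{143}{8}
E[X(X-1)] = \frac{143}{8} - \frac{13}{4} = \frac{117}{8}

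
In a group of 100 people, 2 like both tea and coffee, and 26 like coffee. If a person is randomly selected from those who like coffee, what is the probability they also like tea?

P(A ∩ B) = 2/100 = 1/50
P(B) = 26/100 = 13/50
P(A|B) = P(A ∩ B) / P(B) = (1/50) / (13/50) = 1/13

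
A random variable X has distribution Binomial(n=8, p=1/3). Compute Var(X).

For X ~ Binomial(n=8, p=1/3):
Var(X) = \frac{16}{9}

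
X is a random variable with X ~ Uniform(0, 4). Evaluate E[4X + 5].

For X ~ Uniform(0, 4):
E[X] = 2
E[4X + 5] = 4 × E[X] + 5 = 13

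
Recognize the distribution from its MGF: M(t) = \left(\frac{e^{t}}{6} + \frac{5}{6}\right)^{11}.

The MGF M(t) = \left(\frac{e^{t}}{6} + \frac{5}{6}\right)^{11} is the standard form for the Binomial distribution.
Comparing with the known MGF formula identifies: Binomial(n=11, p=1/6)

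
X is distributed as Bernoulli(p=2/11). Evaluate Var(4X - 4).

For X ~ Bernoulli(p=2/11):
Var(X) = \frac{18}{121}
Var(4X - 4) = (4)² × Var(X) = 16 × \frac{18}{121} = \frac{288}{121}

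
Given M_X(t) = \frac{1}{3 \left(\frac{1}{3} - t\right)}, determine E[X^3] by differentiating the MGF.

To find E[X^3], compute M^(3)(0):
M^(1)(t) = \frac{1}{3 \left(\frac{1}{3} - t\right)^{2}}
M^(2)(t) = \frac{2}{3 \left(\frac{1}{3} - t\right)^{3}}
M^(3)(t) = \frac{2}{\left(\frac{1}{3} - t\right)^{4}}
M^(3)(0) = 162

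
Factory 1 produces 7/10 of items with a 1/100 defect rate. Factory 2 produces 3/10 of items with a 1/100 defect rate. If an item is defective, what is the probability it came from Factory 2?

Using Bayes' theorem:
P(F1) = 7/10, P(D|F1) = 1/100
P(F2) = 3/10, P(D|F2) = 1/100
P(D) = P(D|F1)P(F1) + P(D|F2)P(F2)
     = \frac{1}{100}
P(F2|D) = P(D|F2)P(F2) / P(D)
= \frac{3}{10}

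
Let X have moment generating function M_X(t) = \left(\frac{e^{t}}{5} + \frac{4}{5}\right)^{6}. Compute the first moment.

To find E[X], compute M^(1)(0):
M^(1)(t) = \frac{6 \left(\frac{e^{t}}{5} + \frac{4}{5}\right)^{5} e^{t}}{5}
M^(1)(0) = \frac{6}{5}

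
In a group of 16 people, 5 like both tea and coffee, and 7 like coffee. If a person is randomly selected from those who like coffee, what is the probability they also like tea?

P(A ∩ B) = 5/16
P(B) = 7/16
P(A|B) = P(A ∩ B) / P(B) = (5/16) / (7/16) = 5/7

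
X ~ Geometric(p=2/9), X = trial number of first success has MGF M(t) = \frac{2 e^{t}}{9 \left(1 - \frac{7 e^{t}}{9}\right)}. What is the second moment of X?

To find E[X^2], compute M^(2)(0):
M^(1)(t) = \frac{2 e^{t}}{9 \left(1 - \frac{7 e^{t}}{9}\right)} + \frac{14 e^{2 t}}{81 \left(1 - \frac{7 e^{t}}{9}\right)^{2}}
M^(2)(t) = \frac{2 e^{t}}{9 \left(1 - \frac{7 e^{t}}{9}\right)} + \frac{14 e^{2 t}}{27 \left(1 - \frac{7 e^{t}}{9}\right)^{2}} + \frac{196 e^{3 t}}{729 \left(1 - \frac{7 e^{t}}{9}\right)^{3}}
M^(2)(0) = 36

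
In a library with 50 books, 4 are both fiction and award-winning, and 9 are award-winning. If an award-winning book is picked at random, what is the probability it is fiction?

P(A ∩ B) = 4/50 = 2/25
P(B) = 9/50
P(A|B) = P(A ∩ B) / P(B) = (2/25) / (9/50) = 4/9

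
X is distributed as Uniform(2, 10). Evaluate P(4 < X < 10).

P(4 < X < 10) = ∫_{4}^{10} f(x) dx
where f(x) = \frac{1}{8}
= \frac{3}{4}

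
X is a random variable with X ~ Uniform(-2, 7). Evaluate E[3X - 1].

For X ~ Uniform(-2, 7):
E[X] = \frac{5}{2}
E[3X - 1] = 3 × E[X] - 1 = \frac{13}{2}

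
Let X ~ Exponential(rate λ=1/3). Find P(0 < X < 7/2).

P(0 < X < 7/2) = ∫_{0}^{7/2} f(x) dx
where f(x) = \frac{e^{- \frac{x}{3}}}{3}
= 1 - e^{- \frac{7}{6}}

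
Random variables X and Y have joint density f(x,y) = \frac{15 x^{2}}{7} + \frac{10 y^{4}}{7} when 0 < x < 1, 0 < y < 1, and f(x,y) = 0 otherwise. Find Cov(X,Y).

E[XY] = ∫∫ xy × f(x,y) dx dy = \frac{65}{168}
E[X] = \frac{19}{28}
E[Y] = \frac{25}{42}
Cov(X,Y) = E[XY] - E[X]E[Y] = - \frac{5}{294}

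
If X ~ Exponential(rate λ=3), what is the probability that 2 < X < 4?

P(2 < X < 4) = ∫_{2}^{4} f(x) dx
where f(x) = 3 e^{- 3 x}
= - \frac{1 - e^{6}}{e^{12}}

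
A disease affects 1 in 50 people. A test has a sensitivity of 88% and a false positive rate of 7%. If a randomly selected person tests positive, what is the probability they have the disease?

Let D = the rare event, + = positive/flagged.
P(D) = 1/50
P(+|D) = 88/100 = 22/25
P(+|D') = 7/100
P(+) = P(+|D)P(D) + P(+|D')P(D')
     = \frac{22}{25} × \frac{1}{50} + \frac{7}{100} × \frac{49}{50}
     = \frac{431}{5000}
P(D|+) = P(+|D)P(D)/P(+) = \frac{88}{431}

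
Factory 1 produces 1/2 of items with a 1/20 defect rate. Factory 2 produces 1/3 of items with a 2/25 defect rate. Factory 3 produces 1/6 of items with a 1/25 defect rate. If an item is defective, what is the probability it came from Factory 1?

Using Bayes' theorem:
P(F1) = 1/2, P(D|F1) = 1/20
P(F2) = 1/3, P(D|F2) = 2/25
P(F3) = 1/6, P(D|F3) = 1/25
P(D) = P(D|F1)P(F1) + P(D|F2)P(F2) + P(D|F3)P(F3)
     = \frac{7}{120}
P(F1|D) = P(D|F1)P(F1) / P(D)
= \frac{3}{7}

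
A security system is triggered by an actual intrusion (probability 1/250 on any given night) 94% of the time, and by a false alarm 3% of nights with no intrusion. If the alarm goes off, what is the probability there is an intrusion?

Let D = the rare event, + = positive/flagged.
P(D) = 1/250
P(+|D) = 94/100 = 47/50
P(+|D') = 3/100
P(+) = P(+|D)P(D) + P(+|D')P(D')
     = \frac{47}{50} × \frac{1}{250} + \frac{3}{100} × \frac{249}{250}
     = \frac{841}{25000}
P(D|+) = P(+|D)P(D)/P(+) = \frac{94}{841}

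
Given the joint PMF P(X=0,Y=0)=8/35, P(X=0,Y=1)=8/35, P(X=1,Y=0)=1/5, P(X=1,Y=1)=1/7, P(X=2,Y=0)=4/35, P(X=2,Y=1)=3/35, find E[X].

First find marginal of X:
P(X=0) = 16/35
P(X=1) = 12/35
P(X=2) = 1/5
E[X] = 0 × 16/35 + 1 × 12/35 + 2 × 1/5 = 26/35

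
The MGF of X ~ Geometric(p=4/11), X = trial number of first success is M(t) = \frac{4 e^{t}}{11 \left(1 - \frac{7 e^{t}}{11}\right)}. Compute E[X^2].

To find E[X^2], compute M^(2)(0):
M^(1)(t) = \frac{4 e^{t}}{11 \left(1 - \frac{7 e^{t}}{11}\right)} + \frac{28 e^{2 t}}{121 \left(1 - \frac{7 e^{t}}{11}\right)^{2}}
M^(2)(t) = \frac{4 e^{t}}{11 \left(1 - \frac{7 e^{t}}{11}\right)} + \frac{84 e^{2 t}}{121 \left(1 - \frac{7 e^{t}}{11}\right)^{2}} + \frac{392 e^{3 t}}{1331 \left(1 - \frac{7 e^{t}}{11}\right)^{3}}
M^(2)(0) = \frac{99}{8}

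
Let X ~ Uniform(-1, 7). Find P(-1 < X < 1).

P(-1 < X < 1) = ∫_{-1}^{1} f(x) dx
where f(x) = \frac{1}{8}
= \frac{1}{4}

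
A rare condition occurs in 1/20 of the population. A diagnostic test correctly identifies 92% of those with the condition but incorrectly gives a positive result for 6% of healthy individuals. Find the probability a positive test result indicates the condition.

Let D = the rare event, + = positive/flagged.
P(D) = 1/20
P(+|D) = 92/100 = 23/25
P(+|D') = 6/100 = 3/50
P(+) = P(+|D)P(D) + P(+|D')P(D')
     = \frac{23}{25} × \frac{1}{20} + \frac{3}{50} × \frac{19}{20}
     = \frac{103}{1000}
P(D|+) = P(+|D)P(D)/P(+) = \frac{46}{103}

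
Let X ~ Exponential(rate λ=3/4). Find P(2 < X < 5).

P(2 < X < 5) = ∫_{2}^{5} f(x) dx
where f(x) = \frac{3 e^{- \frac{3 x}{4}}}{4}
= - \frac{1}{e^{\frac{15}{4}}} + e^{- \frac{3}{2}}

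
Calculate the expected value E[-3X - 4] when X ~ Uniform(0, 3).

For X ~ Uniform(0, 3):
E[X] = \frac{3}{2}
E[-3X - 4] = -3 × E[X] - 4 = - \frac{17}{2}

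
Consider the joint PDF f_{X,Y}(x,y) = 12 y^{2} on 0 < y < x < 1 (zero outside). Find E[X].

f_X(x) = ∫_0^x 12 y^{2} dy = 4 x^{3}
E[X] = ∫_0^1 x × (4 x^{3}) dx = \frac{4}{5}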